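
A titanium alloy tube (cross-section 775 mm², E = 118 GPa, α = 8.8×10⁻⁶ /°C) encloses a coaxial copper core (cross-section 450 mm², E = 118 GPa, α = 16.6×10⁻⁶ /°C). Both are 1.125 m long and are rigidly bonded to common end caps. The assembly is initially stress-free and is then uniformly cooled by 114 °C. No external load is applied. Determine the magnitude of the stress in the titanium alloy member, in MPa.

σ ≈ 38.5 MPa (compressive)

Equilibrium of a rigid end plate with no external load gives equal and opposite internal forces ±P in the two members. Since α_{copper} > α_{titanium alloy}, cooling drives the copper into tension and the titanium alloy into compression.
Setting the final lengths equal and cancelling L: (α₁ − α₂)ΔT = P/(A₁E₁) + P/(A₂E₂).
|α₁ − α₂|·ΔT = 7.8×10⁻⁶ × 114 = 0.0008892.
1/(A₁E₁) + 1/(A₂E₂) = 1/(775×118×10³) + 1/(450×118×10³) = 2.977×10⁻⁸ N⁻¹.
So P = 0.0008892 / 2.977×10⁻⁸ = 29.87 kN.
σ_{titanium alloy} = P/A₁ = 29870/775 = 38.54 MPa, compressive.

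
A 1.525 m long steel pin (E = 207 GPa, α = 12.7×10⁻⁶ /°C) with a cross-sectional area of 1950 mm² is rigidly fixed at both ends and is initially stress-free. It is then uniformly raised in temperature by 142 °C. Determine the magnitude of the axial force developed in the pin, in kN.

P ≈ 728 kN (compressive)

Full restraint means ε = 0, so the stress is σ = EαΔT = 207×10³ × 12.7×10⁻⁶ × 142 = 373.3 MPa.
Then P = σA = 373.3 × 1950 mm² = 727.9 kN, compressive.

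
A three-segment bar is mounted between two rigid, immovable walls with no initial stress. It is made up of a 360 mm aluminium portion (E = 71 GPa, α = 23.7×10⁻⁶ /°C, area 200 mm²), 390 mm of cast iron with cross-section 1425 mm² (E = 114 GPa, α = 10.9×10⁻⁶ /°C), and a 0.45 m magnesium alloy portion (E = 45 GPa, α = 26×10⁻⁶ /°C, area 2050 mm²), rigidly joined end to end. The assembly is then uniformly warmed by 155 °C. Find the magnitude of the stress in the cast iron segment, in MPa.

σ ≈ 81.6 MPa (compressive)

With the walls removed the bar would change length by δ_free = Σ αᵢΔT Lᵢ = 23.7×10⁻⁶×155×360 + 10.9×10⁻⁶×155×390 + 26×10⁻⁶×155×450 = 3.795 mm.
Since the ends are fixed, an axial force P builds up, equal in every segment, with P · Σ Lᵢ/(AᵢEᵢ) = δ_free.
The series flexibility is Σ Lᵢ/(AᵢEᵢ) = 360/(200×71×10³) + 390/(1425×114×10³) + 450/(2050×45×10³) = 3.263×10⁻⁵ mm/N.
P = 3.795 / 3.263×10⁻⁵ = 116300 N = 116.3 kN, compressive.
σ_{cast iron} = P / A = 116300 / 1425 = 81.61 MPa.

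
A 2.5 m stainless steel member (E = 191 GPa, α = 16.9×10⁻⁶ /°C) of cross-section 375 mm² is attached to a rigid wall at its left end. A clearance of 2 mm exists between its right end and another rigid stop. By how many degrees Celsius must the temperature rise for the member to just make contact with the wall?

ΔT ≈ 47.3 °C

Contact occurs when the free expansion equals the gap: αΔT L = 2 mm.
So ΔT = g/(αL) = 2/(16.9×10⁻⁶ × 2500) = 47.34 °C.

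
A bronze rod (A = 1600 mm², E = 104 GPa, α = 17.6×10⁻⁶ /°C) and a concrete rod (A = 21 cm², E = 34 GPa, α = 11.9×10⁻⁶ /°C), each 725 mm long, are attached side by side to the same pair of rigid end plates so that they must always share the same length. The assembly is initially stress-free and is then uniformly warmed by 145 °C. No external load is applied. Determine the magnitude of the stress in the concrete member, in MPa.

σ ≈ 19.7 MPa (tensile)

Both members must finish at the same length. With the larger α, the bronze tends to over-expand; the plates restrain it, putting the bronze in compression and the concrete in tension. With no external load the two internal forces are equal and opposite, magnitude P.
Compatibility of the two members (thermal + elastic change equal): (α₁ − α₂)ΔT = P·[1/(A₁E₁) + 1/(A₂E₂)].
|α₁ − α₂|·ΔT = 5.7×10⁻⁶ × 145 = 0.0008265.
1/(A₁E₁) + 1/(A₂E₂) = 1/(1600×104×10³) + 1/(2100×34×10³) = 2.002×10⁻⁸ N⁻¹.
So P = 0.0008265 / 2.002×10⁻⁸ = 41.29 kN.
σ_{concrete} = P/A₂ = 41290/2100 = 19.66 MPa, tensile.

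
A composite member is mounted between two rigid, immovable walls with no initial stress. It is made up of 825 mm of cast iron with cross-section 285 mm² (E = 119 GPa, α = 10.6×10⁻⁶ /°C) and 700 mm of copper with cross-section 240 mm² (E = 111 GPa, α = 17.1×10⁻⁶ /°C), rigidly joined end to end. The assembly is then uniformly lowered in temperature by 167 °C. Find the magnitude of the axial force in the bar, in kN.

Free thermal contraction of the whole bar: Σ αᵢΔT Lᵢ = 10.6×10⁻⁶×167×825 + 17.1×10⁻⁶×167×700 = 3.459 mm.
The rigid supports impose zero overall length change; the single axial force P common to all segments must satisfy P Σ Lᵢ/(AᵢEᵢ) = δ_free.
Σ Lᵢ/(AᵢEᵢ) = 825/(285×119×10³) + 700/(240×111×10³) = 5.06×10⁻⁵ mm/N.
Hence P = δ_free / Σ(L/AE) = 3.459/5.06×10⁻⁵ = 68.37 kN (tensile).

P ≈ 68.4 kN (tensile)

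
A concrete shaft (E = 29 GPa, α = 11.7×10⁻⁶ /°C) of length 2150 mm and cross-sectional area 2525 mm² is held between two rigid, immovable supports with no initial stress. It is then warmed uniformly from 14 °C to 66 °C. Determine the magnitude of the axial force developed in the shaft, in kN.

P ≈ 44.6 kN (compressive)

Full restraint means ε = 0, so the stress is σ = EαΔT = 29×10³ × 11.7×10⁻⁶ × 52 = 17.64 MPa.
Axial force P = σA = 17.64 × 2525 = 44550 N = 44.55 kN, compressive.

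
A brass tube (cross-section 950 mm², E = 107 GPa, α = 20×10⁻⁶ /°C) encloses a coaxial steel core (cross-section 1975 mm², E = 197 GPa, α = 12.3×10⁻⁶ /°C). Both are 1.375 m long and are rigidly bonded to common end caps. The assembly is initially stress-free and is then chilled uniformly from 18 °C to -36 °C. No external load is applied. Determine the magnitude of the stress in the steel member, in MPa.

σ ≈ 17 MPa (compressive)

Equilibrium of a rigid end plate with no external load gives equal and opposite internal forces ±P in the two members. Since α_{brass} > α_{steel}, cooling drives the brass into tension and the steel into compression.
Compatibility of the two members (thermal + elastic change equal): (α₁ − α₂)ΔT = P·[1/(A₁E₁) + 1/(A₂E₂)].
|α₁ − α₂|·ΔT = 7.7×10⁻⁶ × 54 = 0.0004158.
1/(A₁E₁) + 1/(A₂E₂) = 1/(950×107×10³) + 1/(1975×197×10³) = 1.241×10⁻⁸ N⁻¹.
P = 0.0004158 / 1.241×10⁻⁸ = 33510 N = 33.51 kN.
σ_{steel} = P/A₂ = 33510/1975 = 16.97 MPa, compressive.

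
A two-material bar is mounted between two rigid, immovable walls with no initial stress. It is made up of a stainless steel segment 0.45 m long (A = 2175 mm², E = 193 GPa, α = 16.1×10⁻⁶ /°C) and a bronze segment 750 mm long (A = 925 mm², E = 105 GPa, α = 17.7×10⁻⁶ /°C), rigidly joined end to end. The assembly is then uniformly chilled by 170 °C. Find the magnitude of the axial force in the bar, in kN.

Free thermal contraction of the whole bar: Σ αᵢΔT Lᵢ = 16.1×10⁻⁶×170×450 + 17.7×10⁻⁶×170×750 = 3.488 mm.
The rigid supports impose zero overall length change; the single axial force P common to all segments must satisfy P Σ Lᵢ/(AᵢEᵢ) = δ_free.
Σ Lᵢ/(AᵢEᵢ) = 450/(2175×193×10³) + 750/(925×105×10³) = 8.794×10⁻⁶ mm/N.
Hence P = δ_free / Σ(L/AE) = 3.488/8.794×10⁻⁶ = 396.7 kN (tensile).

P ≈ 397 kN (tensile)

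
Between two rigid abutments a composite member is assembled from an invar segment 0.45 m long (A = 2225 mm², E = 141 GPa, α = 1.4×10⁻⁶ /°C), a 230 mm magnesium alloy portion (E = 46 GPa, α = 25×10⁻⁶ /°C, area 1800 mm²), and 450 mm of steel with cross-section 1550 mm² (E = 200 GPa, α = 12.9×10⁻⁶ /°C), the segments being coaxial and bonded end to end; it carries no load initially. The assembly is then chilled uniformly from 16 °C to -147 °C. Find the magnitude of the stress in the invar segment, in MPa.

With the walls removed the bar would change length by δ_free = Σ αᵢΔT Lᵢ = 1.4×10⁻⁶×163×450 + 25×10⁻⁶×163×230 + 12.9×10⁻⁶×163×450 = 1.986 mm.
The rigid supports impose zero overall length change; the single axial force P common to all segments must satisfy P Σ Lᵢ/(AᵢEᵢ) = δ_free.
The series flexibility is Σ Lᵢ/(AᵢEᵢ) = 450/(2225×141×10³) + 230/(1800×46×10³) + 450/(1550×200×10³) = 5.664×10⁻⁶ mm/N.
So P = 1.986 / 5.664×10⁻⁶ = 350.7 kN, tensile.
σ_{invar} = P / A = 350700 / 2225 = 157.6 MPa.

σ ≈ 158 MPa (tensile)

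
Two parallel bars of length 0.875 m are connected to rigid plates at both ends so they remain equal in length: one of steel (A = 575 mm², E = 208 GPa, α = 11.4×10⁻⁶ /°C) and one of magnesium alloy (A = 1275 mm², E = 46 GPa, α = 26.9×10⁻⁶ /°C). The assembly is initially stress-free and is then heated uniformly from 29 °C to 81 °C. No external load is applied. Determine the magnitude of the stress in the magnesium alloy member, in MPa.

σ ≈ 24.9 MPa (compressive)

Both members must finish at the same length. With the larger α, the magnesium alloy tends to over-expand; the plates restrain it, putting the magnesium alloy in compression and the steel in tension. With no external load the two internal forces are equal and opposite, magnitude P.
Equating the net (thermal + elastic) strains gives |α₁ − α₂|·ΔT = P·[1/(A₁E₁) + 1/(A₂E₂)].
|α₁ − α₂|·ΔT = 15.5×10⁻⁶ × 52 = 0.000806.
1/(A₁E₁) + 1/(A₂E₂) = 1/(575×208×10³) + 1/(1275×46×10³) = 2.541×10⁻⁸ N⁻¹.
P = 0.000806 / 2.541×10⁻⁸ = 31720 N = 31.72 kN.
σ_{magnesium alloy} = P/A₂ = 31720/1275 = 24.88 MPa, compressive.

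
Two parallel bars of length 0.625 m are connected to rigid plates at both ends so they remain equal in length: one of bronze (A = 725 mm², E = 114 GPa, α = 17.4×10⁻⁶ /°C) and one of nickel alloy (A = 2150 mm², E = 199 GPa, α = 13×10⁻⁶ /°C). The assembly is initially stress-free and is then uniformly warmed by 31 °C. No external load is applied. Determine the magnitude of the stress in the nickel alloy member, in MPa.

σ ≈ 4.39 MPa (tensile)

Equilibrium of a rigid end plate with no external load gives equal and opposite internal forces ±P in the two members. Since α_{bronze} > α_{nickel alloy}, heating drives the bronze into compression and the nickel alloy into tension.
Setting the final lengths equal and cancelling L: (α₁ − α₂)ΔT = P/(A₁E₁) + P/(A₂E₂).
|α₁ − α₂|·ΔT = 4.4×10⁻⁶ × 31 = 0.0001364.
1/(A₁E₁) + 1/(A₂E₂) = 1/(725×114×10³) + 1/(2150×199×10³) = 1.444×10⁻⁸ N⁻¹.
So P = 0.0001364 / 1.444×10⁻⁸ = 9.448 kN.
σ_{nickel alloy} = P/A₂ = 9448/2150 = 4.395 MPa, tensile.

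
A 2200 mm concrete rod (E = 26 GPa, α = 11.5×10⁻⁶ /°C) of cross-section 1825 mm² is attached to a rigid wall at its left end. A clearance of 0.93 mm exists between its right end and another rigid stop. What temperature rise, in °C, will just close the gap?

Contact occurs when the free expansion equals the gap: αΔT L = 0.93 mm.
So ΔT = g/(αL) = 0.93/(11.5×10⁻⁶ × 2200) = 36.76 °C.

ΔT ≈ 36.8 °C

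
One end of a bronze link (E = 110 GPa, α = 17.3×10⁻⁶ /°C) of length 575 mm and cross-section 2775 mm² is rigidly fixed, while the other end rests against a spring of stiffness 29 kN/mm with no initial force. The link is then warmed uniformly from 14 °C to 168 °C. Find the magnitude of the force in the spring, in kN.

Free thermal expansion: δ_free = αΔT L = 17.3×10⁻⁶ × 154 × 575 = 1.532 mm.
With a force P in the spring, the elastic change of the link is PL/(AE) and that of the spring is P/k; compatibility requires their sum to equal δ_free.
So P = δ_free / [L/(AE) + 1/k] = 1.532 / [ 575/(2775×110×10³) + 1/(29×10³) ].
P = 1.532 / 3.637×10⁻⁵ = 42120 N.

P ≈ 42.1 kN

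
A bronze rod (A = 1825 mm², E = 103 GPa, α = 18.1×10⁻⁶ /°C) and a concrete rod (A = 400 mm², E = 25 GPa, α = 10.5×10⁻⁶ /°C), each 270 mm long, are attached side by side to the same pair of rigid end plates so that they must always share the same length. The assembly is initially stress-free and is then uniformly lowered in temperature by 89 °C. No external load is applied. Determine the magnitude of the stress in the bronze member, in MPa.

σ ≈ 3.52 MPa (tensile)

Equilibrium of a rigid end plate with no external load gives equal and opposite internal forces ±P in the two members. Since α_{bronze} > α_{concrete}, cooling drives the bronze into tension and the concrete into compression.
Setting the final lengths equal and cancelling L: (α₁ − α₂)ΔT = P/(A₁E₁) + P/(A₂E₂).
|α₁ − α₂|·ΔT = 7.6×10⁻⁶ × 89 = 0.0006764.
1/(A₁E₁) + 1/(A₂E₂) = 1/(1825×103×10³) + 1/(400×25×10³) = 1.053×10⁻⁷ N⁻¹.
So P = 0.0006764 / 1.053×10⁻⁷ = 6.422 kN.
σ_{bronze} = P/A₁ = 6422/1825 = 3.519 MPa, tensile.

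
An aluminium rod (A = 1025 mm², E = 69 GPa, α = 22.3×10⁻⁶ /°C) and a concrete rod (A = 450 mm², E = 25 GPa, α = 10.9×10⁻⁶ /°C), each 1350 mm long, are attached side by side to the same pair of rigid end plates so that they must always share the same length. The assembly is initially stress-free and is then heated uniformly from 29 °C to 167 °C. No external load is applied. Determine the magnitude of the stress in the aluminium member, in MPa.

σ ≈ 14.9 MPa (compressive)

The aluminium has the larger α, so on heating it would change length more than the concrete if both were free. The rigid plates force a common final length, so the aluminium is put into compression and the concrete into tension, with equal and opposite forces P (no external load).
Equating the net (thermal + elastic) strains gives |α₁ − α₂|·ΔT = P·[1/(A₁E₁) + 1/(A₂E₂)].
|α₁ − α₂|·ΔT = 11.4×10⁻⁶ × 138 = 0.001573.
1/(A₁E₁) + 1/(A₂E₂) = 1/(1025×69×10³) + 1/(450×25×10³) = 1.03×10⁻⁷ N⁻¹.
P = 0.001573 / 1.03×10⁻⁷ = 15270 N = 15.27 kN.
σ_{aluminium} = P/A₁ = 15270/1025 = 14.9 MPa, compressive.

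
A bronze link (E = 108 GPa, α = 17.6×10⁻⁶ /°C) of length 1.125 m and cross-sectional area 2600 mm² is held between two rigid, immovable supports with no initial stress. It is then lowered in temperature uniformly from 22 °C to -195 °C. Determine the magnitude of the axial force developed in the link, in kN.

P ≈ 1070 kN (tensile)

With zero net strain, σ = E·αΔT = 108 GPa × 17.6×10⁻⁶ × 217 = 412.5 MPa.
P = AEαΔT = 2600 × 108×10³ × 17.6×10⁻⁶ × 217 = 1072 kN (tensile).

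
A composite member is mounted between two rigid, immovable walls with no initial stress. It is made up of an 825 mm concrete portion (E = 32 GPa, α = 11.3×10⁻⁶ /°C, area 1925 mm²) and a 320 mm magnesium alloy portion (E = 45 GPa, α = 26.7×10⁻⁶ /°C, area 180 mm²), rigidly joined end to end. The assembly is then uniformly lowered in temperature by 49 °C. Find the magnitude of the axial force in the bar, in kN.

If the supports were absent, the total length change would be Σ αᵢΔT Lᵢ = 11.3×10⁻⁶×49×825 + 26.7×10⁻⁶×49×320 = 0.8755 mm.
The walls prevent any net length change, so an axial force P (same in every segment) develops. Compatibility: P · Σ Lᵢ/(AᵢEᵢ) = δ_free.
Σ Lᵢ/(AᵢEᵢ) = 825/(1925×32×10³) + 320/(180×45×10³) = 5.29×10⁻⁵ mm/N.
Hence P = δ_free / Σ(L/AE) = 0.8755/5.29×10⁻⁵ = 16.55 kN (tensile).

P ≈ 16.5 kN (tensile)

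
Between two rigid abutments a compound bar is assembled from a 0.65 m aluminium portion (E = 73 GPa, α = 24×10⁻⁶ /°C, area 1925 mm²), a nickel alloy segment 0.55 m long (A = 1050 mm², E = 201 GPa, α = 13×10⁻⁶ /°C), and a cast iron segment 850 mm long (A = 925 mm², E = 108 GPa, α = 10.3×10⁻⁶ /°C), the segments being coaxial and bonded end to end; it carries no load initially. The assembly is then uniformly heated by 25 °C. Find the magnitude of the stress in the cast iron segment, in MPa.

σ ≈ 54.1 MPa (compressive)

Free thermal expansion of the whole bar: Σ αᵢΔT Lᵢ = 24×10⁻⁶×25×650 + 13×10⁻⁶×25×550 + 10.3×10⁻⁶×25×850 = 0.7876 mm.
The walls prevent any net length change, so an axial force P (same in every segment) develops. Compatibility: P · Σ Lᵢ/(AᵢEᵢ) = δ_free.
Σ Lᵢ/(AᵢEᵢ) = 650/(1925×73×10³) + 550/(1050×201×10³) + 850/(925×108×10³) = 1.574×10⁻⁵ mm/N.
So P = 0.7876 / 1.574×10⁻⁵ = 50.04 kN, compressive.
σ_{cast iron} = P / A = 50040 / 925 = 54.1 MPa.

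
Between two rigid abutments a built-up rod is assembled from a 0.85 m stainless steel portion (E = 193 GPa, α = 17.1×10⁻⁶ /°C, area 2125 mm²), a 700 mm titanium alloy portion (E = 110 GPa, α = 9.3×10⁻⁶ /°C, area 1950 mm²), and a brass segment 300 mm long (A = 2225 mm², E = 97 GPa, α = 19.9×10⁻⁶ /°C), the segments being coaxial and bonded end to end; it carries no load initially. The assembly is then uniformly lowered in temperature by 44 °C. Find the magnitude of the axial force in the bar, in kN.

If the supports were absent, the total length change would be Σ αᵢΔT Lᵢ = 17.1×10⁻⁶×44×850 + 9.3×10⁻⁶×44×700 + 19.9×10⁻⁶×44×300 = 1.189 mm.
The rigid supports impose zero overall length change; the single axial force P common to all segments must satisfy P Σ Lᵢ/(AᵢEᵢ) = δ_free.
The series flexibility is Σ Lᵢ/(AᵢEᵢ) = 850/(2125×193×10³) + 700/(1950×110×10³) + 300/(2225×97×10³) = 6.726×10⁻⁶ mm/N.
So P = 1.189 / 6.726×10⁻⁶ = 176.7 kN, tensile.

P ≈ 177 kN (tensile)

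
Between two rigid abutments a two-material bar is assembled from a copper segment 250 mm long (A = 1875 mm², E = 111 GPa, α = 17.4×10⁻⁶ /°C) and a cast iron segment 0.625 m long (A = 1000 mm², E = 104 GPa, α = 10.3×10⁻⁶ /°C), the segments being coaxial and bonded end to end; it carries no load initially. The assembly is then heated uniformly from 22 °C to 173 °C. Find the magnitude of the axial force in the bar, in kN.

P ≈ 226 kN (compressive)

With the walls removed the bar would change length by δ_free = Σ αᵢΔT Lᵢ = 17.4×10⁻⁶×151×250 + 10.3×10⁻⁶×151×625 = 1.629 mm.
Since the ends are fixed, an axial force P builds up, equal in every segment, with P · Σ Lᵢ/(AᵢEᵢ) = δ_free.
Σ Lᵢ/(AᵢEᵢ) = 250/(1875×111×10³) + 625/(1000×104×10³) = 7.211×10⁻⁶ mm/N.
Hence P = δ_free / Σ(L/AE) = 1.629/7.211×10⁻⁶ = 225.9 kN (compressive).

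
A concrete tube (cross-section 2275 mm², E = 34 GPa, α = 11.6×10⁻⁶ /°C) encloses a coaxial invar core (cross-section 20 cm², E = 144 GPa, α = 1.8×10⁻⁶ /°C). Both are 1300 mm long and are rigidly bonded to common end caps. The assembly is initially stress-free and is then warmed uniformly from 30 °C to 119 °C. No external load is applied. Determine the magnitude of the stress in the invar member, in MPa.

The concrete has the larger α, so on heating it would change length more than the invar if both were free. The rigid plates force a common final length, so the concrete is put into compression and the invar into tension, with equal and opposite forces P (no external load).
Equating the net (thermal + elastic) strains gives |α₁ − α₂|·ΔT = P·[1/(A₁E₁) + 1/(A₂E₂)].
|α₁ − α₂|·ΔT = 9.8×10⁻⁶ × 89 = 0.0008722.
1/(A₁E₁) + 1/(A₂E₂) = 1/(2275×34×10³) + 1/(2000×144×10³) = 1.64×10⁻⁸ N⁻¹.
So P = 0.0008722 / 1.64×10⁻⁸ = 53.18 kN.
σ_{invar} = P/A₂ = 53180/2000 = 26.59 MPa, tensile.

σ ≈ 26.6 MPa (tensile)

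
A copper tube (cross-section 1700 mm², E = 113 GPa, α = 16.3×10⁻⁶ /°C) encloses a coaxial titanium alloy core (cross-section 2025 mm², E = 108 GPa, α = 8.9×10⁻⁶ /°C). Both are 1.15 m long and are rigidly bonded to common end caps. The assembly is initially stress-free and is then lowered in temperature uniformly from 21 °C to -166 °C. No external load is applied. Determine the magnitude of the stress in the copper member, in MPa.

σ ≈ 83.2 MPa (tensile)

The copper has the larger α, so on cooling it would change length more than the titanium alloy if both were free. The rigid plates force a common final length, so the copper is put into tension and the titanium alloy into compression, with equal and opposite forces P (no external load).
Setting the final lengths equal and cancelling L: (α₁ − α₂)ΔT = P/(A₁E₁) + P/(A₂E₂).
|α₁ − α₂|·ΔT = 7.4×10⁻⁶ × 187 = 0.001384.
1/(A₁E₁) + 1/(A₂E₂) = 1/(1700×113×10³) + 1/(2025×108×10³) = 9.778×10⁻⁹ N⁻¹.
So P = 0.001384 / 9.778×10⁻⁹ = 141.5 kN.
σ_{copper} = P/A₁ = 141500/1700 = 83.25 MPa, tensile.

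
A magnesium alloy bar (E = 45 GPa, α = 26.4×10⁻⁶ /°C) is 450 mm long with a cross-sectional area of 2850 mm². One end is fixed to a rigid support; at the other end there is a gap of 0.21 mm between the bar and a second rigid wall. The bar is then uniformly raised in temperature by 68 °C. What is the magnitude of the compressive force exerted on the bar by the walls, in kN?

Unrestrained expansion: δ_free = αΔT L = 26.4×10⁻⁶ × 68 × 450 = 0.8078 mm.
After closing the 0.21 mm clearance, 0.8078 − 0.21 = 0.5978 mm of expansion remains to be suppressed by the wall.
So σ = E(δ_free − g)/L = 45×10³ × 0.5978/450 = 59.78 MPa.
Force on the wall = σA = 59.78 × 2850 mm² = 170.4 kN.

P ≈ 170 kN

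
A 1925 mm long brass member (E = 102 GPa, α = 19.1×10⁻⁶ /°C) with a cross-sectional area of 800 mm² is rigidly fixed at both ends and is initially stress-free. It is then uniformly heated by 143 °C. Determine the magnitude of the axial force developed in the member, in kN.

Full restraint means ε = 0, so the stress is σ = EαΔT = 102×10³ × 19.1×10⁻⁶ × 143 = 278.6 MPa.
Then P = σA = 278.6 × 800 mm² = 222.9 kN, compressive.

P ≈ 223 kN (compressive)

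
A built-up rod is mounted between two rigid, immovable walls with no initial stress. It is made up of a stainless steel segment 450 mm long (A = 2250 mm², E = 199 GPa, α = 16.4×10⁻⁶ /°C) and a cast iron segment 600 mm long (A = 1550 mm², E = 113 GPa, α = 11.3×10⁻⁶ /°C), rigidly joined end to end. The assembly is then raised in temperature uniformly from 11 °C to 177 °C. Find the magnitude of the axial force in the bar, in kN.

P ≈ 531 kN (compressive)

Free thermal expansion of the whole bar: Σ αᵢΔT Lᵢ = 16.4×10⁻⁶×166×450 + 11.3×10⁻⁶×166×600 = 2.351 mm.
The walls prevent any net length change, so an axial force P (same in every segment) develops. Compatibility: P · Σ Lᵢ/(AᵢEᵢ) = δ_free.
Σ Lᵢ/(AᵢEᵢ) = 450/(2250×199×10³) + 600/(1550×113×10³) = 4.431×10⁻⁶ mm/N.
P = 2.351 / 4.431×10⁻⁶ = 530500 N = 530.5 kN, compressive.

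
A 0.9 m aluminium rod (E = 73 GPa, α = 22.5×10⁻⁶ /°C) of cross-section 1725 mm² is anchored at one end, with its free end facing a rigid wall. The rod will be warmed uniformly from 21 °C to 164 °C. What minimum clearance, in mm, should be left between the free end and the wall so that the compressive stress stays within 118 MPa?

g ≈ 1.44 mm

With no wall the rod would lengthen by αΔT L = 22.5×10⁻⁶ × 143 × 900 = 2.896 mm.
At the allowable stress the elastic shortening the wall may impose is σL/E = 118 × 900 / (73×10³) = 1.455 mm.
The gap must absorb the remainder: g_min = 2.896 − 1.455 = 1.441 mm.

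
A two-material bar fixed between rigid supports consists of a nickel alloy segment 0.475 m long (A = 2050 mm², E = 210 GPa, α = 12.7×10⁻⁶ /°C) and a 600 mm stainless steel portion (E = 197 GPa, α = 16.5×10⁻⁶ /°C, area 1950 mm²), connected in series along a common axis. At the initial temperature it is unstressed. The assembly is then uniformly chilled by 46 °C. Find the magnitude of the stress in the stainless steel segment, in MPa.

If the supports were absent, the total length change would be Σ αᵢΔT Lᵢ = 12.7×10⁻⁶×46×475 + 16.5×10⁻⁶×46×600 = 0.7329 mm.
Since the ends are fixed, an axial force P builds up, equal in every segment, with P · Σ Lᵢ/(AᵢEᵢ) = δ_free.
The series flexibility is Σ Lᵢ/(AᵢEᵢ) = 475/(2050×210×10³) + 600/(1950×197×10³) = 2.665×10⁻⁶ mm/N.
P = 0.7329 / 2.665×10⁻⁶ = 275000 N = 275 kN, tensile.
σ_{stainless steel} = P / A = 275000 / 1950 = 141 MPa.

σ ≈ 141 MPa (tensile)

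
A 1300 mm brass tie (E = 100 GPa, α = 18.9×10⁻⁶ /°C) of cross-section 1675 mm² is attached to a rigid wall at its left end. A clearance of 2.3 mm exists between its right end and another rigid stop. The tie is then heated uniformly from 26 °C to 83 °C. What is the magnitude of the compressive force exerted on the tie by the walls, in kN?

Unrestrained expansion: δ_free = αΔT L = 18.9×10⁻⁶ × 57 × 1300 = 1.4 mm.
Since δ_free = 1.4 mm is less than the 2.3 mm gap, the tie never touches the wall. No axial force develops.

P ≈ 0 kN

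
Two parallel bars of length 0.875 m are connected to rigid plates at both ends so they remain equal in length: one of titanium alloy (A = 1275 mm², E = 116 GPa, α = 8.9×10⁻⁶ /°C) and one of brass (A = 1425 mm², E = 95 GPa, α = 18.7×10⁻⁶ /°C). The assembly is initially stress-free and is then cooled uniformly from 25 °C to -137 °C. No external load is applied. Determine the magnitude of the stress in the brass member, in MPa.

Equilibrium of a rigid end plate with no external load gives equal and opposite internal forces ±P in the two members. Since α_{brass} > α_{titanium alloy}, cooling drives the brass into tension and the titanium alloy into compression.
Equating the net (thermal + elastic) strains gives |α₁ − α₂|·ΔT = P·[1/(A₁E₁) + 1/(A₂E₂)].
|α₁ − α₂|·ΔT = 9.8×10⁻⁶ × 162 = 0.001588.
1/(A₁E₁) + 1/(A₂E₂) = 1/(1275×116×10³) + 1/(1425×95×10³) = 1.415×10⁻⁸ N⁻¹.
P = 0.001588 / 1.415×10⁻⁸ = 112200 N = 112.2 kN.
σ_{brass} = P/A₂ = 112200/1425 = 78.75 MPa, tensile.

σ ≈ 78.7 MPa (tensile)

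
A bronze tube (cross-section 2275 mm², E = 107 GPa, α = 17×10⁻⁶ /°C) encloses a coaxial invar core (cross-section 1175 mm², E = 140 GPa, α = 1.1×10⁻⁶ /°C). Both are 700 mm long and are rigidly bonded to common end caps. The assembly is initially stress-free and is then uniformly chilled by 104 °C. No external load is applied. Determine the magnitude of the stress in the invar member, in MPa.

σ ≈ 138 MPa (compressive)

The bronze has the larger α, so on cooling it would change length more than the invar if both were free. The rigid plates force a common final length, so the bronze is put into tension and the invar into compression, with equal and opposite forces P (no external load).
Setting the final lengths equal and cancelling L: (α₁ − α₂)ΔT = P/(A₁E₁) + P/(A₂E₂).
|α₁ − α₂|·ΔT = 15.9×10⁻⁶ × 104 = 0.001654.
1/(A₁E₁) + 1/(A₂E₂) = 1/(2275×107×10³) + 1/(1175×140×10³) = 1.019×10⁻⁸ N⁻¹.
So P = 0.001654 / 1.019×10⁻⁸ = 162.3 kN.
σ_{invar} = P/A₂ = 162300/1175 = 138.1 MPa, compressive.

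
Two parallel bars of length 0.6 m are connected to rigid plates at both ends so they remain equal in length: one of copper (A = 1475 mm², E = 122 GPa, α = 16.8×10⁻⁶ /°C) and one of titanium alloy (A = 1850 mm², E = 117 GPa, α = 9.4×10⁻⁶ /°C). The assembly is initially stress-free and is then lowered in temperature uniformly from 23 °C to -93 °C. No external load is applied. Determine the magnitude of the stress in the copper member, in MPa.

σ ≈ 57.2 MPa (tensile)

The copper has the larger α, so on cooling it would change length more than the titanium alloy if both were free. The rigid plates force a common final length, so the copper is put into tension and the titanium alloy into compression, with equal and opposite forces P (no external load).
Compatibility of the two members (thermal + elastic change equal): (α₁ − α₂)ΔT = P·[1/(A₁E₁) + 1/(A₂E₂)].
|α₁ − α₂|·ΔT = 7.4×10⁻⁶ × 116 = 0.0008584.
1/(A₁E₁) + 1/(A₂E₂) = 1/(1475×122×10³) + 1/(1850×117×10³) = 1.018×10⁻⁸ N⁻¹.
So P = 0.0008584 / 1.018×10⁻⁸ = 84.35 kN.
σ_{copper} = P/A₁ = 84350/1475 = 57.18 MPa, tensile.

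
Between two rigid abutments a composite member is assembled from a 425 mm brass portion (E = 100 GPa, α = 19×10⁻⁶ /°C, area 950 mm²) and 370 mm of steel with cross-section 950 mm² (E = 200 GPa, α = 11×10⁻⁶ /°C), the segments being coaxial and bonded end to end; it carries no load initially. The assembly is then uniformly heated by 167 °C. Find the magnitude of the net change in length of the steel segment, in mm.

With the walls removed the bar would change length by δ_free = Σ αᵢΔT Lᵢ = 19×10⁻⁶×167×425 + 11×10⁻⁶×167×370 = 2.028 mm.
The rigid supports impose zero overall length change; the single axial force P common to all segments must satisfy P Σ Lᵢ/(AᵢEᵢ) = δ_free.
Σ Lᵢ/(AᵢEᵢ) = 425/(950×100×10³) + 370/(950×200×10³) = 6.421×10⁻⁶ mm/N.
So P = 2.028 / 6.421×10⁻⁶ = 315.9 kN, compressive.
For the steel segment, free thermal change = 11×10⁻⁶×167×370 = 0.6797 mm and elastic change from P = 315900×370/(950×200×10³) = 0.6151 mm; these oppose, so the net change is 0.0646 mm (segment lengthens).

|ΔL| ≈ 0.0646 mm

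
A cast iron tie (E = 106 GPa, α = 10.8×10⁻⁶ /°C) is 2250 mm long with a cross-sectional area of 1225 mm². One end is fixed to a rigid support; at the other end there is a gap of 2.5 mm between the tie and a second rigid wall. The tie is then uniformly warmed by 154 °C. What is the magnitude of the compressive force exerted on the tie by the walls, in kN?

P ≈ 71.7 kN

Free thermal elongation = αΔT L = 10.8×10⁻⁶ × 154 × 2250 = 3.742 mm.
After closing the 2.5 mm clearance, 3.742 − 2.5 = 1.242 mm of expansion remains to be suppressed by the wall.
That suppressed elongation corresponds to σ = E·Δ/L = 106×10³ × 1.242/2250 = 58.52 MPa.
P = σA = 58.52 × 1225 = 71.69 kN.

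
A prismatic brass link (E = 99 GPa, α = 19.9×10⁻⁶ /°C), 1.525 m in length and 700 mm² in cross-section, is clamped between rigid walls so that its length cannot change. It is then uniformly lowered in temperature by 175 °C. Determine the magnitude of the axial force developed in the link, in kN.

The ends cannot move, so σ = EαΔT = 99×10³ × 19.9×10⁻⁶ × 175 = 344.8 MPa.
P = AEαΔT = 700 × 99×10³ × 19.9×10⁻⁶ × 175 = 241.3 kN (tensile).

P ≈ 241 kN (tensile)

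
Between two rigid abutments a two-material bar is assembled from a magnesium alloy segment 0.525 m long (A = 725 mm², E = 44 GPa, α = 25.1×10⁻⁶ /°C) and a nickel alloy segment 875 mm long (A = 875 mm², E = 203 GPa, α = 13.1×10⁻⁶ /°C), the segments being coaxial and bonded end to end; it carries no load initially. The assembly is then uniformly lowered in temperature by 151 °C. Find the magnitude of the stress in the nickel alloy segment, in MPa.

σ ≈ 199 MPa (tensile)

If the supports were absent, the total length change would be Σ αᵢΔT Lᵢ = 25.1×10⁻⁶×151×525 + 13.1×10⁻⁶×151×875 = 3.721 mm.
The walls prevent any net length change, so an axial force P (same in every segment) develops. Compatibility: P · Σ Lᵢ/(AᵢEᵢ) = δ_free.
Σ Lᵢ/(AᵢEᵢ) = 525/(725×44×10³) + 875/(875×203×10³) = 2.138×10⁻⁵ mm/N.
P = 3.721 / 2.138×10⁻⁵ = 174000 N = 174 kN, tensile.
σ_{nickel alloy} = P / A = 174000 / 875 = 198.8 MPa.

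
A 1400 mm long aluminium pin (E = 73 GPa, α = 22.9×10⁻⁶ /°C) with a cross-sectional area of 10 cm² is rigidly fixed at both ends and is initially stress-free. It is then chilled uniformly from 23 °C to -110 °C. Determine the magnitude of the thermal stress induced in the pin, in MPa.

Because both ends are immovable the net strain is zero, and the suppressed thermal strain is αΔT = 22.9×10⁻⁶ × 133 = 3045.7×10⁻⁶.
Hence σ = E·αΔT = 73×10³ × 3045.7×10⁻⁶ = 222.3 MPa, tensile.

σ ≈ 222 MPa (tensile)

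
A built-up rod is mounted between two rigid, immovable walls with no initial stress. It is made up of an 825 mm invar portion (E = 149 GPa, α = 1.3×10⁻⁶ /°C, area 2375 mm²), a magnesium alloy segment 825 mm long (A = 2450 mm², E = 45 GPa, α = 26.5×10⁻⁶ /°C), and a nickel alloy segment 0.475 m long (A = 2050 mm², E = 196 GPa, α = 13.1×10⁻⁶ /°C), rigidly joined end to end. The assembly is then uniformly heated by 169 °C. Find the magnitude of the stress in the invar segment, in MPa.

If the supports were absent, the total length change would be Σ αᵢΔT Lᵢ = 1.3×10⁻⁶×169×825 + 26.5×10⁻⁶×169×825 + 13.1×10⁻⁶×169×475 = 4.928 mm.
The walls prevent any net length change, so an axial force P (same in every segment) develops. Compatibility: P · Σ Lᵢ/(AᵢEᵢ) = δ_free.
The series flexibility is Σ Lᵢ/(AᵢEᵢ) = 825/(2375×149×10³) + 825/(2450×45×10³) + 475/(2050×196×10³) = 1.1×10⁻⁵ mm/N.
P = 4.928 / 1.1×10⁻⁵ = 448100 N = 448.1 kN, compressive.
σ_{invar} = P / A = 448100 / 2375 = 188.7 MPa.

σ ≈ 189 MPa (compressive)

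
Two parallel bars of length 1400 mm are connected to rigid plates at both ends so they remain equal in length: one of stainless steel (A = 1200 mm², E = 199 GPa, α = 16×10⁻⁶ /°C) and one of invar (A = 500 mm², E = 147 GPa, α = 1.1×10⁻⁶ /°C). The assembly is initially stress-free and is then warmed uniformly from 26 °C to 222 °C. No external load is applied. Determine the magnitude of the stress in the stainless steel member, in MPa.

The stainless steel has the larger α, so on heating it would change length more than the invar if both were free. The rigid plates force a common final length, so the stainless steel is put into compression and the invar into tension, with equal and opposite forces P (no external load).
Setting the final lengths equal and cancelling L: (α₁ − α₂)ΔT = P/(A₁E₁) + P/(A₂E₂).
|α₁ − α₂|·ΔT = 14.9×10⁻⁶ × 196 = 0.00292.
1/(A₁E₁) + 1/(A₂E₂) = 1/(1200×199×10³) + 1/(500×147×10³) = 1.779×10⁻⁸ N⁻¹.
P = 0.00292 / 1.779×10⁻⁸ = 164100 N = 164.1 kN.
σ_{stainless steel} = P/A₁ = 164100/1200 = 136.8 MPa, compressive.

σ ≈ 137 MPa (compressive)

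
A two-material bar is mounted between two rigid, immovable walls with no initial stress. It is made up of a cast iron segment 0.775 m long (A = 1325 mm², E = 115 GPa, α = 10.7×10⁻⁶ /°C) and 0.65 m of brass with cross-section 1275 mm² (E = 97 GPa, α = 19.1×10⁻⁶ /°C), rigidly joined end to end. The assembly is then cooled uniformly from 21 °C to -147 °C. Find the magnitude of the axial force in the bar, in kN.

If the supports were absent, the total length change would be Σ αᵢΔT Lᵢ = 10.7×10⁻⁶×168×775 + 19.1×10⁻⁶×168×650 = 3.479 mm.
Since the ends are fixed, an axial force P builds up, equal in every segment, with P · Σ Lᵢ/(AᵢEᵢ) = δ_free.
Σ Lᵢ/(AᵢEᵢ) = 775/(1325×115×10³) + 650/(1275×97×10³) = 1.034×10⁻⁵ mm/N.
Hence P = δ_free / Σ(L/AE) = 3.479/1.034×10⁻⁵ = 336.4 kN (tensile).

P ≈ 336 kN (tensile)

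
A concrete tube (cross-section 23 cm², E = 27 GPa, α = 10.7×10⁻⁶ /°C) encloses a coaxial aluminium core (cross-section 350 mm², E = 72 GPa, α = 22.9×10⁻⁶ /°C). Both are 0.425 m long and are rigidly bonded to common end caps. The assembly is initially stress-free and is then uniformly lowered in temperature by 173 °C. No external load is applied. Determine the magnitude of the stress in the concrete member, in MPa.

The aluminium has the larger α, so on cooling it would change length more than the concrete if both were free. The rigid plates force a common final length, so the aluminium is put into tension and the concrete into compression, with equal and opposite forces P (no external load).
Setting the final lengths equal and cancelling L: (α₁ − α₂)ΔT = P/(A₁E₁) + P/(A₂E₂).
|α₁ − α₂|·ΔT = 12.2×10⁻⁶ × 173 = 0.002111.
1/(A₁E₁) + 1/(A₂E₂) = 1/(2300×27×10³) + 1/(350×72×10³) = 5.579×10⁻⁸ N⁻¹.
So P = 0.002111 / 5.579×10⁻⁸ = 37.83 kN.
σ_{concrete} = P/A₁ = 37830/2300 = 16.45 MPa, compressive.

σ ≈ 16.4 MPa (compressive)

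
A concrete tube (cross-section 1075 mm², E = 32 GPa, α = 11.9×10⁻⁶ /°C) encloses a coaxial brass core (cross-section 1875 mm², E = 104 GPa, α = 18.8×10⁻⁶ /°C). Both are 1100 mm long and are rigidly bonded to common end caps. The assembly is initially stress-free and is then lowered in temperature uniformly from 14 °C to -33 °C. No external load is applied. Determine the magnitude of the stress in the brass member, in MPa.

σ ≈ 5.06 MPa (tensile)

Both members must finish at the same length. With the larger α, the brass tends to over-contract; the plates restrain it, putting the brass in tension and the concrete in compression. With no external load the two internal forces are equal and opposite, magnitude P.
Compatibility of the two members (thermal + elastic change equal): (α₁ − α₂)ΔT = P·[1/(A₁E₁) + 1/(A₂E₂)].
|α₁ − α₂|·ΔT = 6.9×10⁻⁶ × 47 = 0.0003243.
1/(A₁E₁) + 1/(A₂E₂) = 1/(1075×32×10³) + 1/(1875×104×10³) = 3.42×10⁻⁸ N⁻¹.
P = 0.0003243 / 3.42×10⁻⁸ = 9483 N = 9.483 kN.
σ_{brass} = P/A₂ = 9483/1875 = 5.058 MPa, tensile.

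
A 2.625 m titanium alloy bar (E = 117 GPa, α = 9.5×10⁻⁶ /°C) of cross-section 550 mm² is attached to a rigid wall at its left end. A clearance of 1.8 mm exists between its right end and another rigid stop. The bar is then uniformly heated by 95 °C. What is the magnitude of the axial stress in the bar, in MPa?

σ ≈ 25.4 MPa (compressive)

Unrestrained expansion: δ_free = αΔT L = 9.5×10⁻⁶ × 95 × 2625 = 2.369 mm.
This exceeds the 1.8 mm gap, so the wall pushes back. The portion of expansion that must be recovered elastically is δ_free − gap = 2.369 − 1.8 = 0.5691 mm.
So σ = E(δ_free − g)/L = 117×10³ × 0.5691/2625 = 25.36 MPa.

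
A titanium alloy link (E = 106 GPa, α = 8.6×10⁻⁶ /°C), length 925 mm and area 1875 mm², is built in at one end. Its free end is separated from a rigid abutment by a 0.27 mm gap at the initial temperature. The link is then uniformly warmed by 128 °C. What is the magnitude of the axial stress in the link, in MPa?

σ ≈ 85.7 MPa (compressive)

Free thermal elongation = αΔT L = 8.6×10⁻⁶ × 128 × 925 = 1.018 mm.
The gap closes (δ_free > 0.27 mm) and the wall then resists a further 1.018 − 0.27 = 0.7482 mm of expansion.
That suppressed elongation corresponds to σ = E·Δ/L = 106×10³ × 0.7482/925 = 85.74 MPa.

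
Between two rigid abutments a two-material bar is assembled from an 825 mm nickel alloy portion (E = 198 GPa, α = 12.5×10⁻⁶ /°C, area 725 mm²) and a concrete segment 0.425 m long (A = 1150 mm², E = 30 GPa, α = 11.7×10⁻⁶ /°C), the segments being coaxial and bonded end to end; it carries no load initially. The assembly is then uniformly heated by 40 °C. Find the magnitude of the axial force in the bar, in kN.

P ≈ 33.8 kN (compressive)

Free thermal expansion of the whole bar: Σ αᵢΔT Lᵢ = 12.5×10⁻⁶×40×825 + 11.7×10⁻⁶×40×425 = 0.6114 mm.
The rigid supports impose zero overall length change; the single axial force P common to all segments must satisfy P Σ Lᵢ/(AᵢEᵢ) = δ_free.
Σ Lᵢ/(AᵢEᵢ) = 825/(725×198×10³) + 425/(1150×30×10³) = 1.807×10⁻⁵ mm/N.
Hence P = δ_free / Σ(L/AE) = 0.6114/1.807×10⁻⁵ = 33.84 kN (compressive).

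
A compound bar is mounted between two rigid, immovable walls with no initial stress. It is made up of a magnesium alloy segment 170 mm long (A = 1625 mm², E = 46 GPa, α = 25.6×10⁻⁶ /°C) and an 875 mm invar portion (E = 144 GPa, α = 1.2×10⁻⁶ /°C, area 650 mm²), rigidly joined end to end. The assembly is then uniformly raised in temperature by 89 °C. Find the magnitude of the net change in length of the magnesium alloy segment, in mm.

Free thermal expansion of the whole bar: Σ αᵢΔT Lᵢ = 25.6×10⁻⁶×89×170 + 1.2×10⁻⁶×89×875 = 0.4808 mm.
The rigid supports impose zero overall length change; the single axial force P common to all segments must satisfy P Σ Lᵢ/(AᵢEᵢ) = δ_free.
Σ Lᵢ/(AᵢEᵢ) = 170/(1625×46×10³) + 875/(650×144×10³) = 1.162×10⁻⁵ mm/N.
So P = 0.4808 / 1.162×10⁻⁵ = 41.37 kN, compressive.
For the magnesium alloy segment, free thermal change = 25.6×10⁻⁶×89×170 = 0.3873 mm and elastic change from P = 41370×170/(1625×46×10³) = 0.09408 mm; these oppose, so the net change is 0.293 mm (segment lengthens).

|ΔL| ≈ 0.293 mm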